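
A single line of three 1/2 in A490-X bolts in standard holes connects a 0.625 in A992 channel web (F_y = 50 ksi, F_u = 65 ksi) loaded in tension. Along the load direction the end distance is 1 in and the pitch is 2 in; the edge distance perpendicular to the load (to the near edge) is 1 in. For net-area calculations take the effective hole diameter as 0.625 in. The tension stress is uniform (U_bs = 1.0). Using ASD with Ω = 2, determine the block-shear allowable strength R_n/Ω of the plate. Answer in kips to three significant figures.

Shear plane L_v = 1 + 2·2 = 5 in; A_gv = 5 × 0.625 = 3.125 in².
A_nv = (5 − 2.5·0.625) × 0.625 = 2.148 in².
A_nt = (1 − 0.5·0.625) × 0.625 = 0.4297 in².
0.6 F_u A_nv = 83.79 kips; 0.6 F_y A_gv = 93.75 kips → shear rupture governs the shear term.
R_n = 83.79 + 1.0 × 65 × 0.4297 = 111.7 kips.
Allowable strength R_n/Ω = 111.7 / 2 = 55.9 kips.

55.9 kips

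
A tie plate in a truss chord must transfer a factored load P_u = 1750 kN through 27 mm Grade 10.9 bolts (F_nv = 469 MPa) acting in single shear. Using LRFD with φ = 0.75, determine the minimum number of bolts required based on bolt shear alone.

9 bolts

A_b = π·27²/4 = 572.6 mm².
Per-bolt design strength φR_n = 0.75 × 469 × 572.6 × 1 / 1000 = 201.4 kN.
n ≥ 1750 / 201.4 = 8.689 → use 9 bolts.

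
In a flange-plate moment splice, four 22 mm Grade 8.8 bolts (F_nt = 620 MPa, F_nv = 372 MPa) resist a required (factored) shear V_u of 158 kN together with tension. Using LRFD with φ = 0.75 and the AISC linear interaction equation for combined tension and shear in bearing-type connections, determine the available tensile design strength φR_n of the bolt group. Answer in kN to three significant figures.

A_b = π·22²/4 = 380.1 mm²; f_rv = 158 × 1000 / (4 × 380.1) = 103.9 MPa.
F'_nt = 1.3 F_nt − (F_nt / φF_nv) f_rv = 1.3·620 − (620/(0.75·372))·103.9 = 575.1 MPa, capped at F_nt → F'_nt = 575.1 MPa.
R_n = F'_nt · A_b · n = 575.1 × 380.1 × 4 / 1000 = 874.4 kN.
Design strength φR_n = 0.75 × 874.4 = 656 kN.

656 kN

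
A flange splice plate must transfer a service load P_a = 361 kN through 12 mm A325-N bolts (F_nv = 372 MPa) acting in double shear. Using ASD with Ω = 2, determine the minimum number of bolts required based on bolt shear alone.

9 bolts

A_b = π·12²/4 = 113.1 mm².
Per-bolt allowable strength R_n/Ω = 372 × 113.1 × 2 / 1000 / 2 = 42.07 kN.
n ≥ 361 / 42.07 = 8.58 → use 9 bolts.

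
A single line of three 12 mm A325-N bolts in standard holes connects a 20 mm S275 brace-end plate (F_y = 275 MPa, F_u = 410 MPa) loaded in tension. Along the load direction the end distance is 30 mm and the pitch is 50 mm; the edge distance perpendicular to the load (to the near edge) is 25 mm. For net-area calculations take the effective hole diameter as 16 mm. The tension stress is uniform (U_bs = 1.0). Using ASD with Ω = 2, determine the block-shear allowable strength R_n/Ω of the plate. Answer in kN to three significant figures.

Shear plane L_v = 30 + 2·50 = 130 mm; A_gv = 130 × 20 = 2600 mm².
A_nv = (130 − 2.5·16) × 20 = 1800 mm².
A_nt = (25 − 0.5·16) × 20 = 340 mm².
0.6 F_u A_nv = 442.8 kN; 0.6 F_y A_gv = 429 kN → shear yielding governs the shear term.
R_n = 429 + 1.0 × 410 × 340 / 1000 = 568.4 kN.
Allowable strength R_n/Ω = 568.4 / 2 = 284 kN.

284 kN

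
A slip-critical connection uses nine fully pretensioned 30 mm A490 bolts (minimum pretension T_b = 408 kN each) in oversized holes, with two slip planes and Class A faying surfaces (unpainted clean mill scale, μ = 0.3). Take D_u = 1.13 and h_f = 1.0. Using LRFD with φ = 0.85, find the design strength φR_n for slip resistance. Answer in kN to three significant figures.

2120 kN

R_n = μ · D_u · h_f · T_b · n_s · n_b = 0.3 × 1.13 × 1.0 × 408 × 2 × 9 = 2490 kN.
Design strength φR_n = 0.85 × 2490 = 2120 kN.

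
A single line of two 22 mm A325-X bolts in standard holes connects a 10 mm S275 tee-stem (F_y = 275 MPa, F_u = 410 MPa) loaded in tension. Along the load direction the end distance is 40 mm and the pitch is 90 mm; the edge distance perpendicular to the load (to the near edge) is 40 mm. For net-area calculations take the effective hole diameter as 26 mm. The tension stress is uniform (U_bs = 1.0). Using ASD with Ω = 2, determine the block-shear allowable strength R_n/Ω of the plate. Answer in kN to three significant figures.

Shear plane L_v = 40 + 1·90 = 130 mm; A_gv = 130 × 10 = 1300 mm².
A_nv = (130 − 1.5·26) × 10 = 910 mm².
A_nt = (40 − 0.5·26) × 10 = 270 mm².
0.6 F_u A_nv = 223.9 kN; 0.6 F_y A_gv = 214.5 kN → shear yielding governs the shear term.
R_n = 214.5 + 1.0 × 410 × 270 / 1000 = 325.2 kN.
Allowable strength R_n/Ω = 325.2 / 2 = 163 kN.

163 kN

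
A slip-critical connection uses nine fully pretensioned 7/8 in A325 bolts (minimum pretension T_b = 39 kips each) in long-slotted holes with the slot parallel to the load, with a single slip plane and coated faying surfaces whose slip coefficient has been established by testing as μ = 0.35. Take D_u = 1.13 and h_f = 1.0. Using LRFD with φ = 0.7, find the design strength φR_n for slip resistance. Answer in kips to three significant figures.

R_n = μ · D_u · h_f · T_b · n_s · n_b = 0.35 × 1.13 × 1.0 × 39 × 1 × 9 = 138.8 kips.
Design strength φR_n = 0.7 × 138.8 = 97.2 kips.

97.2 kips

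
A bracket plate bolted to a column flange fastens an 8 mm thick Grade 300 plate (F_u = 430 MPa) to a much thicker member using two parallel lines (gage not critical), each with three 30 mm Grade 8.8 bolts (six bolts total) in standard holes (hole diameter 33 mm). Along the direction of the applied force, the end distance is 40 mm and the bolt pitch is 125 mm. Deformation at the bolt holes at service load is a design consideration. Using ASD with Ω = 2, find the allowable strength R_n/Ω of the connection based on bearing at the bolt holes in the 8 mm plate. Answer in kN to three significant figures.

Per bolt r_n = 1.2 l_c t F_u ≤ 2.4 d t F_u; upper limit = 2.4 × 30 × 8 × 430 / 1000 = 247.7 kN.
Edge bolt: l_c = 40 − 33/2 = 23.5 mm → 1.2 × 23.5 × 8 × 430 / 1000 = 97.01 → r_n = 97.01 kN.
Interior bolts: l_c = 125 − 33 = 92 mm → 1.2 × 92 × 8 × 430 / 1000 = 379.8 → r_n = 247.7 kN.
R_n = 2 × 97.01 + 4 × 247.7 = 1185 kN.
Allowable strength R_n/Ω = 1185 / 2 = 592 kN.

592 kN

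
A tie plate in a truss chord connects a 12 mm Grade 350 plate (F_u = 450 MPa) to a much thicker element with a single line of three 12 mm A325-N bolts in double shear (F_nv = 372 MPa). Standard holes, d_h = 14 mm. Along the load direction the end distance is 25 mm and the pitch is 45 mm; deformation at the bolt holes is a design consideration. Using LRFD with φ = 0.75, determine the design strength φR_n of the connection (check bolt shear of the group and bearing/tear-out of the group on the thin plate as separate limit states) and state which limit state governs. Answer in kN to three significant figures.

Bolt shear: A_b = π·12²/4 = 113.1 mm²; R_n = 372 × 113.1 × 3 × 2 / 1000 = 252.4 kN → 0.75 × 252.4 = 189 kN.
Bearing (1.2 l_c t F_u ≤ 2.4 d t F_u): upper limit = 2.4·12·12·450 / 1000 = 155.5 kN.
  Edge l_c = 25 − 14/2 = 18 → r_n = 116.6 kN; interior l_c = 45 − 14 = 31 → r_n = 155.5 kN.
  R_n,bearing = 1·116.6 + 2·155.5 = 427.7 kN → 0.75 × 427.7 = 321 kN.
Bolt shear governs: 189 kN.

189 kN (bolt shear governs)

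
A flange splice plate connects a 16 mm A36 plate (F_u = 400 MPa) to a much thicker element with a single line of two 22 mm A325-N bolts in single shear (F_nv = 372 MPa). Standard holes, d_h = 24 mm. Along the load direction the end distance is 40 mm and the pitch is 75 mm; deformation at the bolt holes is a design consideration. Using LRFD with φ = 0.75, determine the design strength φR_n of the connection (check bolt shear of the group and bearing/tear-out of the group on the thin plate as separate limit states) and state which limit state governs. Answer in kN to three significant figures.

Bolt shear: A_b = π·22²/4 = 380.1 mm²; R_n = 372 × 380.1 × 2 × 1 / 1000 = 282.8 kN → 0.75 × 282.8 = 212 kN.
Bearing (1.2 l_c t F_u ≤ 2.4 d t F_u): upper limit = 2.4·22·16·400 / 1000 = 337.9 kN.
  Edge l_c = 40 − 24/2 = 28 → r_n = 215 kN; interior l_c = 75 − 24 = 51 → r_n = 337.9 kN.
  R_n,bearing = 1·215 + 1·337.9 = 553 kN → 0.75 × 553 = 415 kN.
Bolt shear governs: 212 kN.

212 kN (bolt shear governs)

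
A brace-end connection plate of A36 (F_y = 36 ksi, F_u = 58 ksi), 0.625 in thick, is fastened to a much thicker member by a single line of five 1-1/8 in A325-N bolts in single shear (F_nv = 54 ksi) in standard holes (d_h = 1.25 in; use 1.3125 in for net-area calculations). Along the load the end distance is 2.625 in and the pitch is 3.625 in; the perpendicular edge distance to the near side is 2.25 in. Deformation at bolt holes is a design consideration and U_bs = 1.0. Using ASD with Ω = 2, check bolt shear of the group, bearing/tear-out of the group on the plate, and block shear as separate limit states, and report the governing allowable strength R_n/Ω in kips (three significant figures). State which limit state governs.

Bolt shear: A_b = π·1.125²/4 = 0.994 in²; R_n = 54 × 0.994 × 5 × 1 = 268.4 kips → 268.4 / 2 = 134 kips.
Bearing: edge l_c = 2, r_n = 87 kips; interior l_c = 2.375, r_n = 97.87 kips; R_n = 87 + 4·97.87 = 478.5 kips → 239 kips.
Block shear: A_gv = 10.7, A_nv = 7.012, A_nt = 0.9961 in²; R_n = min(0.6F_uA_nv, 0.6F_yA_gv) + U_bs·F_u·A_nt = 289 kips → 144 kips.
Bolt shear governs: 134 kips.

134 kips (bolt shear governs)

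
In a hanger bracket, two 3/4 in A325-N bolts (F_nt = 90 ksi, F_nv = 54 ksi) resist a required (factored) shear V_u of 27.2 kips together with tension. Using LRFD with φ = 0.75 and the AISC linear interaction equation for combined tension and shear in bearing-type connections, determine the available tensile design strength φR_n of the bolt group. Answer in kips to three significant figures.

A_b = π·0.75²/4 = 0.4418 in²; f_rv = 27.2 / (2 × 0.4418) = 30.78 ksi.
F'_nt = 1.3 F_nt − (F_nt / φF_nv) f_rv = 1.3·90 − (90/(0.75·54))·30.78 = 48.59 ksi, capped at F_nt → F'_nt = 48.59 ksi.
R_n = F'_nt · A_b · n = 48.59 × 0.4418 × 2 = 42.93 kips.
Design strength φR_n = 0.75 × 42.93 = 32.2 kips.

32.2 kips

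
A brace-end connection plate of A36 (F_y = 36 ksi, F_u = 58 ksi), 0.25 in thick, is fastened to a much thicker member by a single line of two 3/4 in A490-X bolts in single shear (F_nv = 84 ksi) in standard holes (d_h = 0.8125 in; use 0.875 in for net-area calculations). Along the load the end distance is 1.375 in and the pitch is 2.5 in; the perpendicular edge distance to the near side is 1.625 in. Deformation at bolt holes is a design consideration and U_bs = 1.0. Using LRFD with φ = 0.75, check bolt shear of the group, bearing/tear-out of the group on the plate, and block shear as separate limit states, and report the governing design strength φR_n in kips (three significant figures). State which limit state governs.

28.6 kips (block shear governs)

Bolt shear: A_b = π·0.75²/4 = 0.4418 in²; R_n = 84 × 0.4418 × 2 × 1 = 74.22 kips → 0.75 × 74.22 = 55.7 kips.
Bearing: edge l_c = 0.9688, r_n = 16.86 kips; interior l_c = 1.688, r_n = 26.1 kips; R_n = 16.86 + 1·26.1 = 42.96 kips → 32.2 kips.
Block shear: A_gv = 0.9688, A_nv = 0.6406, A_nt = 0.2969 in²; R_n = min(0.6F_uA_nv, 0.6F_yA_gv) + U_bs·F_u·A_nt = 38.14 kips → 28.6 kips.
Block shear governs: 28.6 kips.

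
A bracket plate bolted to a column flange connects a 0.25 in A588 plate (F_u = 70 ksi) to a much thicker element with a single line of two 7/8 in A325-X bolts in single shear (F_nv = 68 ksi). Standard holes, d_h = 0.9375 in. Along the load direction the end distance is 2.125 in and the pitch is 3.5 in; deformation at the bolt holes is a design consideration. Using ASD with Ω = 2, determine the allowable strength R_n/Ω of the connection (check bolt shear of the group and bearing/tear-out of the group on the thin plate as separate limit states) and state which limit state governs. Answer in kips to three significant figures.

Bolt shear: A_b = π·0.875²/4 = 0.6013 in²; R_n = 68 × 0.6013 × 2 × 1 = 81.78 kips → 81.78 / 2 = 40.9 kips.
Bearing (1.2 l_c t F_u ≤ 2.4 d t F_u): upper limit = 2.4·0.875·0.25·70 = 36.75 kips.
  Edge l_c = 2.125 − 0.9375/2 = 1.656 → r_n = 34.78 kips; interior l_c = 3.5 − 0.9375 = 2.562 → r_n = 36.75 kips.
  R_n,bearing = 1·34.78 + 1·36.75 = 71.53 kips → 71.53 / 2 = 35.8 kips.
Bearing governs: 35.8 kips.

35.8 kips (bearing governs)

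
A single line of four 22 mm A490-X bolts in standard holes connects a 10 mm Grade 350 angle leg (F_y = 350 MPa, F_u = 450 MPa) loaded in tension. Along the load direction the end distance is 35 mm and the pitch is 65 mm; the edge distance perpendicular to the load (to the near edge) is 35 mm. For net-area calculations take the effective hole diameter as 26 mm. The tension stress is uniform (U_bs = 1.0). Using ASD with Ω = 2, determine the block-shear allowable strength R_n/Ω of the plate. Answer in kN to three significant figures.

237 kN

Shear plane L_v = 35 + 3·65 = 230 mm; A_gv = 230 × 10 = 2300 mm².
A_nv = (230 − 3.5·26) × 10 = 1390 mm².
A_nt = (35 − 0.5·26) × 10 = 220 mm².
0.6 F_u A_nv = 375.3 kN; 0.6 F_y A_gv = 483 kN → shear rupture governs the shear term.
R_n = 375.3 + 1.0 × 450 × 220 / 1000 = 474.3 kN.
Allowable strength R_n/Ω = 474.3 / 2 = 237 kN.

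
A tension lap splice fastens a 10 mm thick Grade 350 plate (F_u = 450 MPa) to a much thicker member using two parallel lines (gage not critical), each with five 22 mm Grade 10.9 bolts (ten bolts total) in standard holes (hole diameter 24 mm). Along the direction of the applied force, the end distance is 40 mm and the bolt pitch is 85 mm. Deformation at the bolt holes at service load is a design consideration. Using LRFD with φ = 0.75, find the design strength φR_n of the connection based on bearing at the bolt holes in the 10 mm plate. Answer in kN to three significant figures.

1650 kN

Per bolt r_n = 1.2 l_c t F_u ≤ 2.4 d t F_u; upper limit = 2.4 × 22 × 10 × 450 / 1000 = 237.6 kN.
Edge bolt: l_c = 40 − 24/2 = 28 mm → 1.2 × 28 × 10 × 450 / 1000 = 151.2 → r_n = 151.2 kN.
Interior bolts: l_c = 85 − 24 = 61 mm → 1.2 × 61 × 10 × 450 / 1000 = 329.4 → r_n = 237.6 kN.
R_n = 2 × 151.2 + 8 × 237.6 = 2203 kN.
Design strength φR_n = 0.75 × 2203 = 1650 kN.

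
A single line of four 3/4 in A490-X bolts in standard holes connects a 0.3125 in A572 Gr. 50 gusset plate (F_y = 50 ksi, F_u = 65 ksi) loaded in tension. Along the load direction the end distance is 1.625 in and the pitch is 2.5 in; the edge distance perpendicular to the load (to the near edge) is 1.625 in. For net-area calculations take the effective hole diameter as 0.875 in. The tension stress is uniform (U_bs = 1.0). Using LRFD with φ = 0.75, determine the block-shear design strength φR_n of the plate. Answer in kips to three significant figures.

73.5 kips

Shear plane L_v = 1.625 + 3·2.5 = 9.125 in; A_gv = 9.125 × 0.3125 = 2.852 in².
A_nv = (9.125 − 3.5·0.875) × 0.3125 = 1.895 in².
A_nt = (1.625 − 0.5·0.875) × 0.3125 = 0.3711 in².
0.6 F_u A_nv = 73.89 kips; 0.6 F_y A_gv = 85.55 kips → shear rupture governs the shear term.
R_n = 73.89 + 1.0 × 65 × 0.3711 = 98.01 kips.
Design strength φR_n = 0.75 × 98.01 = 73.5 kips.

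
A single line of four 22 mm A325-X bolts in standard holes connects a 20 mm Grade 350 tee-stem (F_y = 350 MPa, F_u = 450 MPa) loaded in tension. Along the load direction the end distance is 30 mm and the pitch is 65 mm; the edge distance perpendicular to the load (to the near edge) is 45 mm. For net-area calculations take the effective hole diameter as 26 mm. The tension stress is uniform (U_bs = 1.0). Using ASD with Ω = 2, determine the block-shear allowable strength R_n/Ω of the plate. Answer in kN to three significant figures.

506 kN

Shear plane L_v = 30 + 3·65 = 225 mm; A_gv = 225 × 20 = 4500 mm².
A_nv = (225 − 3.5·26) × 20 = 2680 mm².
A_nt = (45 − 0.5·26) × 20 = 640 mm².
0.6 F_u A_nv = 723.6 kN; 0.6 F_y A_gv = 945 kN → shear rupture governs the shear term.
R_n = 723.6 + 1.0 × 450 × 640 / 1000 = 1012 kN.
Allowable strength R_n/Ω = 1012 / 2 = 506 kN.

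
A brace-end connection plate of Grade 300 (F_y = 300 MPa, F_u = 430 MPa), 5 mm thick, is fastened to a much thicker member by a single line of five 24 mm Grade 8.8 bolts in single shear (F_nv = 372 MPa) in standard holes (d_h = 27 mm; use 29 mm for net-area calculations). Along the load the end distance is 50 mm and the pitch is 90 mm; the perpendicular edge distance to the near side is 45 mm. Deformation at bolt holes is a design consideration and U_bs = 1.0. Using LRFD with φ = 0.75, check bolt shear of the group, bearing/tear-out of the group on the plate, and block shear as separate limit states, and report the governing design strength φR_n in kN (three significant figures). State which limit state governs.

Bolt shear: A_b = π·24²/4 = 452.4 mm²; R_n = 372 × 452.4 × 5 × 1 / 1000 = 841.4 kN → 0.75 × 841.4 = 631 kN.
Bearing: edge l_c = 36.5, r_n = 94.17 kN; interior l_c = 63, r_n = 123.8 kN; R_n = 94.17 + 4·123.8 = 589.5 kN → 442 kN.
Block shear: A_gv = 2050, A_nv = 1398, A_nt = 152.5 mm²; R_n = min(0.6F_uA_nv, 0.6F_yA_gv) + U_bs·F_u·A_nt = 426.1 kN → 320 kN.
Block shear governs: 320 kN.

320 kN (block shear governs)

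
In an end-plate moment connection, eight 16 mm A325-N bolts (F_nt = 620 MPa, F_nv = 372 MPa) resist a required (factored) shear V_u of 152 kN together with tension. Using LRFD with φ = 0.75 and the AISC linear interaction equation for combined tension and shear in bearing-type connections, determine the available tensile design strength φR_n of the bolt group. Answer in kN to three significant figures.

719 kN

A_b = π·16²/4 = 201.1 mm²; f_rv = 152 × 1000 / (8 × 201.1) = 94.5 MPa.
F'_nt = 1.3 F_nt − (F_nt / φF_nv) f_rv = 1.3·620 − (620/(0.75·372))·94.5 = 596 MPa, capped at F_nt → F'_nt = 596 MPa.
R_n = F'_nt · A_b · n = 596 × 201.1 × 8 / 1000 = 958.7 kN.
Design strength φR_n = 0.75 × 958.7 = 719 kN.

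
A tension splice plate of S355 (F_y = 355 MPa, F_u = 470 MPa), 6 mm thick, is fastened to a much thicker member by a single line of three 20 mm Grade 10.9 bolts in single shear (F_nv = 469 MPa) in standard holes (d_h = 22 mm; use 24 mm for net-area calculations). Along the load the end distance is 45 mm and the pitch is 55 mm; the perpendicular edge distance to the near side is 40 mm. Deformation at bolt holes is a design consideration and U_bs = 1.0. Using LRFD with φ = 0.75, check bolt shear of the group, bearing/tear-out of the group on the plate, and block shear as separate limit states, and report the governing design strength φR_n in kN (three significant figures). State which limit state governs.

180 kN (block shear governs)

Bolt shear: A_b = π·20²/4 = 314.2 mm²; R_n = 469 × 314.2 × 3 × 1 / 1000 = 442 kN → 0.75 × 442 = 332 kN.
Bearing: edge l_c = 34, r_n = 115.1 kN; interior l_c = 33, r_n = 111.7 kN; R_n = 115.1 + 2·111.7 = 338.4 kN → 254 kN.
Block shear: A_gv = 930, A_nv = 570, A_nt = 168 mm²; R_n = min(0.6F_uA_nv, 0.6F_yA_gv) + U_bs·F_u·A_nt = 239.7 kN → 180 kN.
Block shear governs: 180 kN.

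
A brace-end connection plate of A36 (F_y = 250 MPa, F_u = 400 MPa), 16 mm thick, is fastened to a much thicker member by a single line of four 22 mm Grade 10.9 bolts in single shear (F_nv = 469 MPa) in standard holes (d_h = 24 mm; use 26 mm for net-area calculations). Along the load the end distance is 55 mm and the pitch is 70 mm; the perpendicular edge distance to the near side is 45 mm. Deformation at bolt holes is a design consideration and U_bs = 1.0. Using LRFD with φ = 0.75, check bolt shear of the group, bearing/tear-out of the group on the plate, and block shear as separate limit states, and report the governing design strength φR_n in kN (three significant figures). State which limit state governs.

535 kN (bolt shear governs)

Bolt shear: A_b = π·22²/4 = 380.1 mm²; R_n = 469 × 380.1 × 4 × 1 / 1000 = 713.1 kN → 0.75 × 713.1 = 535 kN.
Bearing: edge l_c = 43, r_n = 330.2 kN; interior l_c = 46, r_n = 337.9 kN; R_n = 330.2 + 3·337.9 = 1344 kN → 1010 kN.
Block shear: A_gv = 4240, A_nv = 2784, A_nt = 512 mm²; R_n = min(0.6F_uA_nv, 0.6F_yA_gv) + U_bs·F_u·A_nt = 840.8 kN → 631 kN.
Bolt shear governs: 535 kN.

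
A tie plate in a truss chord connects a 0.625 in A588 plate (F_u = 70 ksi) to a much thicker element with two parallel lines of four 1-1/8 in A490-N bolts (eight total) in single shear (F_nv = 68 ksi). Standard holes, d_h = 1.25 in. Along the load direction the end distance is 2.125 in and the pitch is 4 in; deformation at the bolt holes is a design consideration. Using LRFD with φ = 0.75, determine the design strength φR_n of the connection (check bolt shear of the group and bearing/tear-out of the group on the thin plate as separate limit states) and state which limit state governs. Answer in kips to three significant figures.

406 kips (bolt shear governs)

Bolt shear: A_b = π·1.125²/4 = 0.994 in²; R_n = 68 × 0.994 × 8 × 1 = 540.7 kips → 0.75 × 540.7 = 406 kips.
Bearing (1.2 l_c t F_u ≤ 2.4 d t F_u): upper limit = 2.4·1.125·0.625·70 = 118.1 kips.
  Edge l_c = 2.125 − 1.25/2 = 1.5 → r_n = 78.75 kips; interior l_c = 4 − 1.25 = 2.75 → r_n = 118.1 kips.
  R_n,bearing = 2·78.75 + 6·118.1 = 866.2 kips → 0.75 × 866.2 = 650 kips.
Bolt shear governs: 406 kips.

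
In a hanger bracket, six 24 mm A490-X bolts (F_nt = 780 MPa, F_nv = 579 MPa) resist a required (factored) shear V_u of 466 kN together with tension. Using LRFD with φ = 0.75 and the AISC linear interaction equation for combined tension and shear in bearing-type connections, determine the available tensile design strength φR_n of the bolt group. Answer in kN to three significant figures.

A_b = π·24²/4 = 452.4 mm²; f_rv = 466 × 1000 / (6 × 452.4) = 171.7 MPa.
F'_nt = 1.3 F_nt − (F_nt / φF_nv) f_rv = 1.3·780 − (780/(0.75·579))·171.7 = 705.6 MPa, capped at F_nt → F'_nt = 705.6 MPa.
R_n = F'_nt · A_b · n = 705.6 × 452.4 × 6 / 1000 = 1915 kN.
Design strength φR_n = 0.75 × 1915 = 1440 kN.

1440 kN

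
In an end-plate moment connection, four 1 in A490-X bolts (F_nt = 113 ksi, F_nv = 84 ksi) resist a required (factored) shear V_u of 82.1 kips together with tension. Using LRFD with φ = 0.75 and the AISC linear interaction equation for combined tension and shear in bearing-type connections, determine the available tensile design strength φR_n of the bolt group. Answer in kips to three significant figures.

A_b = π·1²/4 = 0.7854 in²; f_rv = 82.1 / (4 × 0.7854) = 26.13 ksi.
F'_nt = 1.3 F_nt − (F_nt / φF_nv) f_rv = 1.3·113 − (113/(0.75·84))·26.13 = 100 ksi, capped at F_nt → F'_nt = 100 ksi.
R_n = F'_nt · A_b · n = 100 × 0.7854 × 4 = 314.2 kips.
Design strength φR_n = 0.75 × 314.2 = 236 kips.

236 kips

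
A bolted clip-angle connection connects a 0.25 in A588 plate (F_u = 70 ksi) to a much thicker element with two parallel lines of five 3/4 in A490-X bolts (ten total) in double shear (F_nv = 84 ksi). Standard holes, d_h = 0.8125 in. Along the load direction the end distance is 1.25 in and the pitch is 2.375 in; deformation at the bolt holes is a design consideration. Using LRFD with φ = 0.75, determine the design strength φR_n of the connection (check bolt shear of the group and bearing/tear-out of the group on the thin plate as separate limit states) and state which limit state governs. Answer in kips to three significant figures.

Bolt shear: A_b = π·0.75²/4 = 0.4418 in²; R_n = 84 × 0.4418 × 10 × 2 = 742.2 kips → 0.75 × 742.2 = 557 kips.
Bearing (1.2 l_c t F_u ≤ 2.4 d t F_u): upper limit = 2.4·0.75·0.25·70 = 31.5 kips.
  Edge l_c = 1.25 − 0.8125/2 = 0.8438 → r_n = 17.72 kips; interior l_c = 2.375 − 0.8125 = 1.562 → r_n = 31.5 kips.
  R_n,bearing = 2·17.72 + 8·31.5 = 287.4 kips → 0.75 × 287.4 = 216 kips.
Bearing governs: 216 kips.

216 kips (bearing governs)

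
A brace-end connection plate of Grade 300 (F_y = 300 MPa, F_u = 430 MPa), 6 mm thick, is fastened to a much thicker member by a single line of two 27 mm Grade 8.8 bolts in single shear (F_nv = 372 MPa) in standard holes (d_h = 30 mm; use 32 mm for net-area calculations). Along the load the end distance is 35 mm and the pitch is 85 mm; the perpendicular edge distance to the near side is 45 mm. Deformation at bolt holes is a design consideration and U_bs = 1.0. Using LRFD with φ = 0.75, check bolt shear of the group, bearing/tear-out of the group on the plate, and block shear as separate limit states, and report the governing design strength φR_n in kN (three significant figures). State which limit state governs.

140 kN (block shear governs)

Bolt shear: A_b = π·27²/4 = 572.6 mm²; R_n = 372 × 572.6 × 2 × 1 / 1000 = 426 kN → 0.75 × 426 = 319 kN.
Bearing: edge l_c = 20, r_n = 61.92 kN; interior l_c = 55, r_n = 167.2 kN; R_n = 61.92 + 1·167.2 = 229.1 kN → 172 kN.
Block shear: A_gv = 720, A_nv = 432, A_nt = 174 mm²; R_n = min(0.6F_uA_nv, 0.6F_yA_gv) + U_bs·F_u·A_nt = 186.3 kN → 140 kN.
Block shear governs: 140 kN.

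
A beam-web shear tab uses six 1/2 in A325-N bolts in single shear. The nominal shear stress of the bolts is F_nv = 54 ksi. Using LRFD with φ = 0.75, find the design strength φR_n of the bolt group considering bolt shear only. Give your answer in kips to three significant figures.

A_b = π × 0.5² / 4 = 0.1963 in².
R_n = F_nv · A_b · n · n_s = 54 × 0.1963 × 6 × 1 = 63.62 kips.
Design strength φR_n = 0.75 × 63.62 = 47.7 kips.

47.7 kips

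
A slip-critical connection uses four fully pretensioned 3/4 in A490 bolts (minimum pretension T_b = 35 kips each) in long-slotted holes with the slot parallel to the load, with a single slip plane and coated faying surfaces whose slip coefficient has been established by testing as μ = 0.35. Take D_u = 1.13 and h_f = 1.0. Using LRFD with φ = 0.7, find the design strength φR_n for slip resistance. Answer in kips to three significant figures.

R_n = μ · D_u · h_f · T_b · n_s · n_b = 0.35 × 1.13 × 1.0 × 35 × 1 × 4 = 55.37 kips.
Design strength φR_n = 0.7 × 55.37 = 38.8 kips.

38.8 kips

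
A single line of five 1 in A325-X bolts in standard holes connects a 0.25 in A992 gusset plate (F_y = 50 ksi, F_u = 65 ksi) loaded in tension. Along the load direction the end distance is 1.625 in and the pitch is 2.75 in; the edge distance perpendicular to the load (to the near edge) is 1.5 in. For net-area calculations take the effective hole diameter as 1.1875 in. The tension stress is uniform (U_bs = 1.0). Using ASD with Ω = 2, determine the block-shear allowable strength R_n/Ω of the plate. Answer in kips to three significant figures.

Shear plane L_v = 1.625 + 4·2.75 = 12.62 in; A_gv = 12.62 × 0.25 = 3.156 in².
A_nv = (12.62 − 4.5·1.1875) × 0.25 = 1.82 in².
A_nt = (1.5 − 0.5·1.1875) × 0.25 = 0.2266 in².
0.6 F_u A_nv = 70.99 kips; 0.6 F_y A_gv = 94.69 kips → shear rupture governs the shear term.
R_n = 70.99 + 1.0 × 65 × 0.2266 = 85.72 kips.
Allowable strength R_n/Ω = 85.72 / 2 = 42.9 kips.

42.9 kips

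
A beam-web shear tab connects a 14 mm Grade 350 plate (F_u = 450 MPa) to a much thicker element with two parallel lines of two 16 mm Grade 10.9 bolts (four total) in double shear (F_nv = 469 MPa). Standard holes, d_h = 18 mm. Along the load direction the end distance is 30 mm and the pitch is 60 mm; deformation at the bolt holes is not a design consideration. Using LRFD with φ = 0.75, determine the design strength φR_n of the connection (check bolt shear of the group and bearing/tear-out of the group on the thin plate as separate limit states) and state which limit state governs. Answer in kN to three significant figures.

566 kN (bolt shear governs)

Bolt shear: A_b = π·16²/4 = 201.1 mm²; R_n = 469 × 201.1 × 4 × 2 / 1000 = 754.4 kN → 0.75 × 754.4 = 566 kN.
Bearing (1.5 l_c t F_u ≤ 3.0 d t F_u): upper limit = 3.0·16·14·450 / 1000 = 302.4 kN.
  Edge l_c = 30 − 18/2 = 21 → r_n = 198.5 kN; interior l_c = 60 − 18 = 42 → r_n = 302.4 kN.
  R_n,bearing = 2·198.5 + 2·302.4 = 1002 kN → 0.75 × 1002 = 751 kN.
Bolt shear governs: 566 kN.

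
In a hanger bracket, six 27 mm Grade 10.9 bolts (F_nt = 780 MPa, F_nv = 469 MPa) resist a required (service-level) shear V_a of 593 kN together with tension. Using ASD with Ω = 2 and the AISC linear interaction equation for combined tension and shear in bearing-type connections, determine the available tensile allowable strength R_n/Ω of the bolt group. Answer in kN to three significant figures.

A_b = π·27²/4 = 572.6 mm²; f_rv = 593 × 1000 / (6 × 572.6) = 172.6 MPa.
F'_nt = 1.3 F_nt − (Ω F_nt / F_nv) f_rv = 1.3·780 − (2·780/469)·172.6 = 439.8 MPa, capped at F_nt → F'_nt = 439.8 MPa.
R_n = F'_nt · A_b · n = 439.8 × 572.6 × 6 / 1000 = 1511 kN.
Allowable strength R_n/Ω = 1511 / 2 = 755 kN.

755 kN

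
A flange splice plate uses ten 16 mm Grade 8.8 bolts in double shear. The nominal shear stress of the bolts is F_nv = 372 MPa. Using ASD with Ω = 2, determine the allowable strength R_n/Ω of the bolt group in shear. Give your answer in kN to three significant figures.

748 kN

A_b = π × 16² / 4 = 201.1 mm².
R_n = F_nv · A_b · n · n_s = 372 × 201.1 × 10 × 2 / 1000 = 1496 kN.
Allowable strength R_n/Ω = 1496 / 2 = 748 kN.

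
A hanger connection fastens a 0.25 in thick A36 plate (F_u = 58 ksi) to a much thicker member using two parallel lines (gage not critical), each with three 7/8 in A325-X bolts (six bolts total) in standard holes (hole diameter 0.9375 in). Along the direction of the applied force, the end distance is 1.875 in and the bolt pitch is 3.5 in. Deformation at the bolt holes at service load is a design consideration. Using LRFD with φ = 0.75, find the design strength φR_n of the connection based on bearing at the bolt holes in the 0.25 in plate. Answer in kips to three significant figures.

Per bolt r_n = 1.2 l_c t F_u ≤ 2.4 d t F_u; upper limit = 2.4 × 0.875 × 0.25 × 58 = 30.45 kips.
Edge bolt: l_c = 1.875 − 0.9375/2 = 1.406 in → 1.2 × 1.406 × 0.25 × 58 = 24.47 → r_n = 24.47 kips.
Interior bolts: l_c = 3.5 − 0.9375 = 2.562 in → 1.2 × 2.562 × 0.25 × 58 = 44.59 → r_n = 30.45 kips.
R_n = 2 × 24.47 + 4 × 30.45 = 170.7 kips.
Design strength φR_n = 0.75 × 170.7 = 128 kips.

128 kips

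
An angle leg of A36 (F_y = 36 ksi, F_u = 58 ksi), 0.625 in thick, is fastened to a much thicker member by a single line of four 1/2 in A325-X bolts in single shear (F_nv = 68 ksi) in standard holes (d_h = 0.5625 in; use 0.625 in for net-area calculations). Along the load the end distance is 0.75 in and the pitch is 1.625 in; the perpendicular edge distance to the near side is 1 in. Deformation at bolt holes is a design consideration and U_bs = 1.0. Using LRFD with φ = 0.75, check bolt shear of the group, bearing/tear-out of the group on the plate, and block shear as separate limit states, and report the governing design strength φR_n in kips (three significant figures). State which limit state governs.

40.1 kips (bolt shear governs)

Bolt shear: A_b = π·0.5²/4 = 0.1963 in²; R_n = 68 × 0.1963 × 4 × 1 = 53.41 kips → 0.75 × 53.41 = 40.1 kips.
Bearing: edge l_c = 0.4688, r_n = 20.39 kips; interior l_c = 1.062, r_n = 43.5 kips; R_n = 20.39 + 3·43.5 = 150.9 kips → 113 kips.
Block shear: A_gv = 3.516, A_nv = 2.148, A_nt = 0.4297 in²; R_n = min(0.6F_uA_nv, 0.6F_yA_gv) + U_bs·F_u·A_nt = 99.69 kips → 74.8 kips.
Bolt shear governs: 40.1 kips.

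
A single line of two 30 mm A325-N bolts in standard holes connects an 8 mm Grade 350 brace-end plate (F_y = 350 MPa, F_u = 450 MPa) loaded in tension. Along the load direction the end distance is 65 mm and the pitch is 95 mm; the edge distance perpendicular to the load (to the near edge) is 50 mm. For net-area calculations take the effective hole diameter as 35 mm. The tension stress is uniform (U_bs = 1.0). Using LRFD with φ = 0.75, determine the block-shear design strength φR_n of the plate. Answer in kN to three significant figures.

Shear plane L_v = 65 + 1·95 = 160 mm; A_gv = 160 × 8 = 1280 mm².
A_nv = (160 − 1.5·35) × 8 = 860 mm².
A_nt = (50 − 0.5·35) × 8 = 260 mm².
0.6 F_u A_nv = 232.2 kN; 0.6 F_y A_gv = 268.8 kN → shear rupture governs the shear term.
R_n = 232.2 + 1.0 × 450 × 260 / 1000 = 349.2 kN.
Design strength φR_n = 0.75 × 349.2 = 262 kN.

262 kN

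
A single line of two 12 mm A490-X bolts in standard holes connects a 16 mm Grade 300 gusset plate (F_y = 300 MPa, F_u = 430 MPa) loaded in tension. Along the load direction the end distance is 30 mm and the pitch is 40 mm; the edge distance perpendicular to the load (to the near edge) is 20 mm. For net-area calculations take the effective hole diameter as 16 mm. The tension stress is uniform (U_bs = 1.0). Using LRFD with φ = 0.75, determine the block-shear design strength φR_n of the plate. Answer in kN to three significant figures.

204 kN

Shear plane L_v = 30 + 1·40 = 70 mm; A_gv = 70 × 16 = 1120 mm².
A_nv = (70 − 1.5·16) × 16 = 736 mm².
A_nt = (20 − 0.5·16) × 16 = 192 mm².
0.6 F_u A_nv = 189.9 kN; 0.6 F_y A_gv = 201.6 kN → shear rupture governs the shear term.
R_n = 189.9 + 1.0 × 430 × 192 / 1000 = 272.4 kN.
Design strength φR_n = 0.75 × 272.4 = 204 kN.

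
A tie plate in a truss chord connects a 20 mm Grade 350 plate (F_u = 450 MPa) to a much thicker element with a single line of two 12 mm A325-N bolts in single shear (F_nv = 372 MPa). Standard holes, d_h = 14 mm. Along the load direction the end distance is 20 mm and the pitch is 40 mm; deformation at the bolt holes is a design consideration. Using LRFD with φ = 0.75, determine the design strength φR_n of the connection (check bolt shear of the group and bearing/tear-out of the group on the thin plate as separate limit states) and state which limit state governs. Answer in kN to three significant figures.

63.1 kN (bolt shear governs)

Bolt shear: A_b = π·12²/4 = 113.1 mm²; R_n = 372 × 113.1 × 2 × 1 / 1000 = 84.14 kN → 0.75 × 84.14 = 63.1 kN.
Bearing (1.2 l_c t F_u ≤ 2.4 d t F_u): upper limit = 2.4·12·20·450 / 1000 = 259.2 kN.
  Edge l_c = 20 − 14/2 = 13 → r_n = 140.4 kN; interior l_c = 40 − 14 = 26 → r_n = 259.2 kN.
  R_n,bearing = 1·140.4 + 1·259.2 = 399.6 kN → 0.75 × 399.6 = 300 kN.
Bolt shear governs: 63.1 kN.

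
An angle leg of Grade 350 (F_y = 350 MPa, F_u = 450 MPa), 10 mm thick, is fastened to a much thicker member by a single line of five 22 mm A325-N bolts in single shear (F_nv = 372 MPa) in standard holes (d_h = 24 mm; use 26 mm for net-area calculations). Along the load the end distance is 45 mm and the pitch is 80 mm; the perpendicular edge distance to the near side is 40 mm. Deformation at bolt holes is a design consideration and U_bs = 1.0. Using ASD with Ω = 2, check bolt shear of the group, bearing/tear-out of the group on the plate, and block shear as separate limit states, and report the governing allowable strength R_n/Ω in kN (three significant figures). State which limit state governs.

354 kN (bolt shear governs)

Bolt shear: A_b = π·22²/4 = 380.1 mm²; R_n = 372 × 380.1 × 5 × 1 / 1000 = 707 kN → 707 / 2 = 354 kN.
Bearing: edge l_c = 33, r_n = 178.2 kN; interior l_c = 56, r_n = 237.6 kN; R_n = 178.2 + 4·237.6 = 1129 kN → 564 kN.
Block shear: A_gv = 3650, A_nv = 2480, A_nt = 270 mm²; R_n = min(0.6F_uA_nv, 0.6F_yA_gv) + U_bs·F_u·A_nt = 791.1 kN → 396 kN.
Bolt shear governs: 354 kN.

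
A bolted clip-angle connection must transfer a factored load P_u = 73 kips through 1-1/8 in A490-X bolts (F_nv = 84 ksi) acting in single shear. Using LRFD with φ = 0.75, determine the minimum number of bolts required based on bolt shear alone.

A_b = π·1.125²/4 = 0.994 in².
Per-bolt design strength φR_n = 0.75 × 84 × 0.994 × 1 = 62.62 kips.
n ≥ 73 / 62.62 = 1.166 → use 2 bolts.

2 bolts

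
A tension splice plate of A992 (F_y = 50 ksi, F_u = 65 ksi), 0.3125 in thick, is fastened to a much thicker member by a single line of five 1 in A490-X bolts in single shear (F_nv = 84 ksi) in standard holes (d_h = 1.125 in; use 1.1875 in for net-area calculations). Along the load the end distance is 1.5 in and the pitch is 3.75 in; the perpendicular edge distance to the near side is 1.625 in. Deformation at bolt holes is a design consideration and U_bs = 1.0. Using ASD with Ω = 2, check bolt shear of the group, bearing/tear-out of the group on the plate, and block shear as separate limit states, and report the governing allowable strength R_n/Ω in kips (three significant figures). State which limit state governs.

78.5 kips (block shear governs)

Bolt shear: A_b = π·1²/4 = 0.7854 in²; R_n = 84 × 0.7854 × 5 × 1 = 329.9 kips → 329.9 / 2 = 165 kips.
Bearing: edge l_c = 0.9375, r_n = 22.85 kips; interior l_c = 2.625, r_n = 48.75 kips; R_n = 22.85 + 4·48.75 = 217.9 kips → 109 kips.
Block shear: A_gv = 5.156, A_nv = 3.486, A_nt = 0.3223 in²; R_n = min(0.6F_uA_nv, 0.6F_yA_gv) + U_bs·F_u·A_nt = 156.9 kips → 78.5 kips.
Block shear governs: 78.5 kips.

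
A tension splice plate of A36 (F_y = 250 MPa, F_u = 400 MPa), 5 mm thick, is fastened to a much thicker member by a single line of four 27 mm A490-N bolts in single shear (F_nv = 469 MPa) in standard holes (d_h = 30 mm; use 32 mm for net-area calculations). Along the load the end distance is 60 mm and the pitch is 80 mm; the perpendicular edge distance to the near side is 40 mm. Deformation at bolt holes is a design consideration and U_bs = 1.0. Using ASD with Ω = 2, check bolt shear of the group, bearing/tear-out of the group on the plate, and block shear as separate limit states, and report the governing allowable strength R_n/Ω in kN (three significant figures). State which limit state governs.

Bolt shear: A_b = π·27²/4 = 572.6 mm²; R_n = 469 × 572.6 × 4 × 1 / 1000 = 1074 kN → 1074 / 2 = 537 kN.
Bearing: edge l_c = 45, r_n = 108 kN; interior l_c = 50, r_n = 120 kN; R_n = 108 + 3·120 = 468 kN → 234 kN.
Block shear: A_gv = 1500, A_nv = 940, A_nt = 120 mm²; R_n = min(0.6F_uA_nv, 0.6F_yA_gv) + U_bs·F_u·A_nt = 273 kN → 136 kN.
Block shear governs: 136 kN.

136 kN (block shear governs)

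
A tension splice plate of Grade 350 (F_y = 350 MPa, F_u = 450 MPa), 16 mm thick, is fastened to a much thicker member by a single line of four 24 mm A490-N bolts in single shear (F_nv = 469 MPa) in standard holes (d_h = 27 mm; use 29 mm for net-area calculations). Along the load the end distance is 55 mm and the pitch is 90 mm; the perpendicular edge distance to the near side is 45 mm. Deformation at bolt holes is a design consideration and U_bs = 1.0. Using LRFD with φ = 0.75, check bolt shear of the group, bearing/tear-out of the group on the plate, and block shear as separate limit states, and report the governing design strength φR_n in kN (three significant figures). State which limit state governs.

637 kN (bolt shear governs)

Bolt shear: A_b = π·24²/4 = 452.4 mm²; R_n = 469 × 452.4 × 4 × 1 / 1000 = 848.7 kN → 0.75 × 848.7 = 637 kN.
Bearing: edge l_c = 41.5, r_n = 358.6 kN; interior l_c = 63, r_n = 414.7 kN; R_n = 358.6 + 3·414.7 = 1603 kN → 1200 kN.
Block shear: A_gv = 5200, A_nv = 3576, A_nt = 488 mm²; R_n = min(0.6F_uA_nv, 0.6F_yA_gv) + U_bs·F_u·A_nt = 1185 kN → 889 kN.
Bolt shear governs: 637 kN.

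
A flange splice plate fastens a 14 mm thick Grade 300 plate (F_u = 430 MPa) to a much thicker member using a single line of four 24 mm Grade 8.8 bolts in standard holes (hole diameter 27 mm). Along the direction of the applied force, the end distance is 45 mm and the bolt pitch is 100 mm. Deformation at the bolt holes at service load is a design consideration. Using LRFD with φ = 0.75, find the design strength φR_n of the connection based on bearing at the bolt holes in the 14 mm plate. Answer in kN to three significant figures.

951 kN

Per bolt r_n = 1.2 l_c t F_u ≤ 2.4 d t F_u; upper limit = 2.4 × 24 × 14 × 430 / 1000 = 346.8 kN.
Edge bolt: l_c = 45 − 27/2 = 31.5 mm → 1.2 × 31.5 × 14 × 430 / 1000 = 227.6 → r_n = 227.6 kN.
Interior bolts: l_c = 100 − 27 = 73 mm → 1.2 × 73 × 14 × 430 / 1000 = 527.4 → r_n = 346.8 kN.
R_n = 1 × 227.6 + 3 × 346.8 = 1268 kN.
Design strength φR_n = 0.75 × 1268 = 951 kN.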